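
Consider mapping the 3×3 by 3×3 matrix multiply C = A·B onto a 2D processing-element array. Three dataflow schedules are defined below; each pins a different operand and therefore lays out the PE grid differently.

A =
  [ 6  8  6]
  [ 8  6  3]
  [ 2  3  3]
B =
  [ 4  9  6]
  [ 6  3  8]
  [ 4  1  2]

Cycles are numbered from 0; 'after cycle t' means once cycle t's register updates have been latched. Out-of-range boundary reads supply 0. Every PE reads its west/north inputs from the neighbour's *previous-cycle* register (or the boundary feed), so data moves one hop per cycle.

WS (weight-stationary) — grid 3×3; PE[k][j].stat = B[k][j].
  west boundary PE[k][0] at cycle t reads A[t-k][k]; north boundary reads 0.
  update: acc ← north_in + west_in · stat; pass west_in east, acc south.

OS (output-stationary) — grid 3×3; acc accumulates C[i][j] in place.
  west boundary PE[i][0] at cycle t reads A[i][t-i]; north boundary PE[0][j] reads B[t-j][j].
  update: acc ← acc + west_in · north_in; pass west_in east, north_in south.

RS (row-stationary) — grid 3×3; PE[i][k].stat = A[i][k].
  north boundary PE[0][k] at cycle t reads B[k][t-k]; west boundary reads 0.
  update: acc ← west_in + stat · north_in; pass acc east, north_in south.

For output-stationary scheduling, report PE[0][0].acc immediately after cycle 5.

OS on a 3×3 grid — tracing PE[0][0] and its feeders:
  step 0 · PE0,0: acc=24; fwd→6 fwd↓4
  step 1 · PE0,0: acc=72; fwd→8 fwd↓6
  step 2 · PE0,0: acc=96; fwd→6 fwd↓4
  step 3 · PE0,0: acc=96; fwd→0 fwd↓0
  step 4 · PE0,0: acc=96; fwd→0 fwd↓0
  step 5 · PE0,0: acc=96; fwd→0 fwd↓0

PE[0][0].acc = 96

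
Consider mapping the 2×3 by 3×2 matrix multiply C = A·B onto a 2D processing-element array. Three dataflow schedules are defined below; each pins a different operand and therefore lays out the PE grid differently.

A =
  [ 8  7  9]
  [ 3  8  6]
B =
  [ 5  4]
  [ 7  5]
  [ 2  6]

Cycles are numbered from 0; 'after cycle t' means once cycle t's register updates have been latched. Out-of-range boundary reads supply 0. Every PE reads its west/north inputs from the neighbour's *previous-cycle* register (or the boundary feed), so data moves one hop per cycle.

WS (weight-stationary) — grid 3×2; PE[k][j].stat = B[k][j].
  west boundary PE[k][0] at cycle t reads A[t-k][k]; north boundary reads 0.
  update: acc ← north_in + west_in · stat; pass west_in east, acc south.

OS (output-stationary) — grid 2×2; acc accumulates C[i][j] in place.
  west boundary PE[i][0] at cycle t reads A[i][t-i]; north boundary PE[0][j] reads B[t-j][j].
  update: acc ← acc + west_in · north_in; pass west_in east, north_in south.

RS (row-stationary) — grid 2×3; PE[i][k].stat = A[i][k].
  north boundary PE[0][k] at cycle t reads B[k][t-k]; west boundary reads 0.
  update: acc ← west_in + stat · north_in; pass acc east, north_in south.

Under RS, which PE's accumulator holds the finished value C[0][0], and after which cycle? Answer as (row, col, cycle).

(row, col, cycle) = (0, 2, 2)

RS: C[0][0] accumulates in PE[0][2]:
  t=0 PE[0][2]: acc=0 h=0 v=0
  t=1 PE[0][2]: acc=0 h=0 v=0
  t=2 PE[0][2]: acc=107 h=107 v=2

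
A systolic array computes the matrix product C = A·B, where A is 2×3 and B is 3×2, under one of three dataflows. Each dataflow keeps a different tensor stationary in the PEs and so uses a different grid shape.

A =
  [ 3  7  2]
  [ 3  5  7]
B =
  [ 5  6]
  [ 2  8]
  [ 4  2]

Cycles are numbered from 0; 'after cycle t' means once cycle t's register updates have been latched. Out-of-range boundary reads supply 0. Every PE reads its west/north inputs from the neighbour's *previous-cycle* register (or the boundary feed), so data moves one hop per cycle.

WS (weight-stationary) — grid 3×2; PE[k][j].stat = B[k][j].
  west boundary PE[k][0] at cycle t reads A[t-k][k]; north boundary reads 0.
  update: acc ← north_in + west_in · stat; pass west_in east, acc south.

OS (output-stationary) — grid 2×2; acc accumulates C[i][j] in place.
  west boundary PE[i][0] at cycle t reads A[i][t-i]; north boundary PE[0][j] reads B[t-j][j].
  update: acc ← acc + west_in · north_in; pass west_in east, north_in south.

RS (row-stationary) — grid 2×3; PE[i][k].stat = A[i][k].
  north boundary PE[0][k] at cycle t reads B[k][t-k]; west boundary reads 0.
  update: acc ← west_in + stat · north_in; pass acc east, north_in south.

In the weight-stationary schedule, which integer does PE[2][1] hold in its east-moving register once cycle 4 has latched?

register = 7

WS 3×2: PE[2][1] cycle-by-cycle (with neighbour feeds):
  c0 r1c1: 0 / 0 / 0
  c0 r2c0: 0 / 0 / 0
  c0 r2c1: 0 / 0 / 0
  c1 r1c1: 0 / 0 / 0
  c1 r2c0: 0 / 0 / 0
  c1 r2c1: 0 / 0 / 0
  c2 r1c1: 74 / 7 / 74
  c2 r2c0: 37 / 2 / 37
  c2 r2c1: 0 / 0 / 0
  c3 r1c1: 58 / 5 / 58
  c3 r2c0: 53 / 7 / 53
  c3 r2c1: 78 / 2 / 78
  c4 r1c1: 0 / 0 / 0
  c4 r2c0: 0 / 0 / 0
  c4 r2c1: 72 / 7 / 72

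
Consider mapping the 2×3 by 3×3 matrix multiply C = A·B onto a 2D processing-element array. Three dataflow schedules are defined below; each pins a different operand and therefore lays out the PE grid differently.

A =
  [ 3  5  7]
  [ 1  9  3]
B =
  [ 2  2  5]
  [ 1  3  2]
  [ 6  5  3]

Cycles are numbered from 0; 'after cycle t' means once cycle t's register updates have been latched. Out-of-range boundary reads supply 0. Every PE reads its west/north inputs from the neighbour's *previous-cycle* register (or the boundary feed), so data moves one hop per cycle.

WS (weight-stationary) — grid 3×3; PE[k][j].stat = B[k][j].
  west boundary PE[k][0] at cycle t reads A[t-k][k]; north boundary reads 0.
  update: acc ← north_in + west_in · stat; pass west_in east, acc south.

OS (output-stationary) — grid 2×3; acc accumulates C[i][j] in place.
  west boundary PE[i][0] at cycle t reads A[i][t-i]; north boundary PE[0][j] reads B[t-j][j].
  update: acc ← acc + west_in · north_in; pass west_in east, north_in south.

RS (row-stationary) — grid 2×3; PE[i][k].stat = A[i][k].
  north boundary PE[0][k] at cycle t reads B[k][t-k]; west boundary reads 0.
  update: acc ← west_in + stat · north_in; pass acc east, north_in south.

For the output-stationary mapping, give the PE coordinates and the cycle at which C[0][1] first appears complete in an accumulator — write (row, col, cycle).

(row, col, cycle) = (0, 1, 3)

OS — PE[0][1] is where C[0][1] collects:
  step 0 · PE0,1: acc=0; fwd→0 fwd↓0
  step 1 · PE0,1: acc=6; fwd→3 fwd↓2
  step 2 · PE0,1: acc=21; fwd→5 fwd↓3
  step 3 · PE0,1: acc=56; fwd→7 fwd↓5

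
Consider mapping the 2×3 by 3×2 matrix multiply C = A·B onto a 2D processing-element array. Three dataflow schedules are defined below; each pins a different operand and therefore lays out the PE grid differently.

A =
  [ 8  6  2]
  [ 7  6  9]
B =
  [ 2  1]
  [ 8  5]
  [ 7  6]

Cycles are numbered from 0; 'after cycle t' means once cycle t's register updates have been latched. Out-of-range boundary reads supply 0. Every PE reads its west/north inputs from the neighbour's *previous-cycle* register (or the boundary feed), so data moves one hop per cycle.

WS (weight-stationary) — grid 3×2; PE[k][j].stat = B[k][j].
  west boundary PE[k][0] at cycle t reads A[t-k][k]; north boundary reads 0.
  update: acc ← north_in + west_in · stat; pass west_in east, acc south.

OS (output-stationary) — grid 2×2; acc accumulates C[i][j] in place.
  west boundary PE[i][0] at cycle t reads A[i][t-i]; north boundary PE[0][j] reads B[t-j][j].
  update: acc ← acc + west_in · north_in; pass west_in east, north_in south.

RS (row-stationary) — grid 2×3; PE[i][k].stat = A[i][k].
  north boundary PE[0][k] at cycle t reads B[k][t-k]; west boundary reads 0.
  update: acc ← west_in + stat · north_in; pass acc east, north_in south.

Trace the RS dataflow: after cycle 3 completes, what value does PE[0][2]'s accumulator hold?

RS (2×3). Following PE[0][2] plus its west/north inputs:
  0: (0,1).acc=0  regs=<0,0>
  0: (0,2).acc=0  regs=<0,0>
  1: (0,1).acc=64  regs=<64,8>
  1: (0,2).acc=0  regs=<0,0>
  2: (0,1).acc=38  regs=<38,5>
  2: (0,2).acc=78  regs=<78,7>
  3: (0,1).acc=0  regs=<0,0>
  3: (0,2).acc=50  regs=<50,6>

PE[0][2].acc = 50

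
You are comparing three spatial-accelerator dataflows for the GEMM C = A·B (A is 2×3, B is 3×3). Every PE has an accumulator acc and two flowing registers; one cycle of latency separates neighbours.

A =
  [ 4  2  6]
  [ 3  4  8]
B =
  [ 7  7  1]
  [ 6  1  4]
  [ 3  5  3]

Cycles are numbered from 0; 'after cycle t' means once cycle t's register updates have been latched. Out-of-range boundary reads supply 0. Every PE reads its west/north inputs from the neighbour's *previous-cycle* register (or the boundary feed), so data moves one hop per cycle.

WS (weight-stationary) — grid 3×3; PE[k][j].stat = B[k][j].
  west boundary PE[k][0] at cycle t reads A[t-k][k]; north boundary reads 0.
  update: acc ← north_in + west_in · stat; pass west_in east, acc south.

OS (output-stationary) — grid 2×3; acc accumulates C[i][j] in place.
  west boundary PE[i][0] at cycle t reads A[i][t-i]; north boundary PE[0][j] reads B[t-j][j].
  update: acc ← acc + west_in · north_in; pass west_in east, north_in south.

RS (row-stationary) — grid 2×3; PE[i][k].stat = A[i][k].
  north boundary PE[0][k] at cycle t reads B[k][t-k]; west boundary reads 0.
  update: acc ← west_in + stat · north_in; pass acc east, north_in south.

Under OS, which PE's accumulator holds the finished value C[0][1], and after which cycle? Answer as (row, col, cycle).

(row, col, cycle) = (0, 1, 3)

Under OS, C[0][1] lands at PE[0][1]:
  t=0 PE[0][1]: acc=0 h=0 v=0
  t=1 PE[0][1]: acc=28 h=4 v=7
  t=2 PE[0][1]: acc=30 h=2 v=1
  t=3 PE[0][1]: acc=60 h=6 v=5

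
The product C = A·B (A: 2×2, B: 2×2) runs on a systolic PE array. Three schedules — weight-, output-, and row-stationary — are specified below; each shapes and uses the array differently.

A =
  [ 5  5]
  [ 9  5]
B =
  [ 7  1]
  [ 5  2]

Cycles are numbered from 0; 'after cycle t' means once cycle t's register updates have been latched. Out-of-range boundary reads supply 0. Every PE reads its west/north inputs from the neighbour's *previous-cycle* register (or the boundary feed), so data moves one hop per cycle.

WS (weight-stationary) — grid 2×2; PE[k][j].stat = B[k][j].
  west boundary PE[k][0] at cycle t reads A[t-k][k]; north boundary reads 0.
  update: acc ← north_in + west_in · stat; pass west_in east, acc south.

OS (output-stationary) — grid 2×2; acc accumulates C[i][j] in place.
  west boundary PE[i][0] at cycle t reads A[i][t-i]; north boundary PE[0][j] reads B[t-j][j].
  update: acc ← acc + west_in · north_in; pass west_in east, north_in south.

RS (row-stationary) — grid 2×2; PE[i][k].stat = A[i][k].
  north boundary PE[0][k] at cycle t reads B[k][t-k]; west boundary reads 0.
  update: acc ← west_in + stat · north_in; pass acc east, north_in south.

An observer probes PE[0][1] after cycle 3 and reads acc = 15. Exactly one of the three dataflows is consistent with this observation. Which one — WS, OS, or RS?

WS [2×2] PE[0][1] across cycles:
  c0 r0c1: 0 / 0 / 0
  c1 r0c1: 5 / 5 / 5
  c2 r0c1: 9 / 9 / 9
  c3 r0c1: 0 / 0 / 0
OS [2×2] PE[0][1] across cycles:
  c0 r0c1: 0 / 0 / 0
  c1 r0c1: 5 / 5 / 1
  c2 r0c1: 15 / 5 / 2
  c3 r0c1: 15 / 0 / 0
RS [2×2] PE[0][1] across cycles:
  c0 r0c1: 0 / 0 / 0
  c1 r0c1: 60 / 60 / 5
  c2 r0c1: 15 / 15 / 2
  c3 r0c1: 0 / 0 / 0

dataflow = OS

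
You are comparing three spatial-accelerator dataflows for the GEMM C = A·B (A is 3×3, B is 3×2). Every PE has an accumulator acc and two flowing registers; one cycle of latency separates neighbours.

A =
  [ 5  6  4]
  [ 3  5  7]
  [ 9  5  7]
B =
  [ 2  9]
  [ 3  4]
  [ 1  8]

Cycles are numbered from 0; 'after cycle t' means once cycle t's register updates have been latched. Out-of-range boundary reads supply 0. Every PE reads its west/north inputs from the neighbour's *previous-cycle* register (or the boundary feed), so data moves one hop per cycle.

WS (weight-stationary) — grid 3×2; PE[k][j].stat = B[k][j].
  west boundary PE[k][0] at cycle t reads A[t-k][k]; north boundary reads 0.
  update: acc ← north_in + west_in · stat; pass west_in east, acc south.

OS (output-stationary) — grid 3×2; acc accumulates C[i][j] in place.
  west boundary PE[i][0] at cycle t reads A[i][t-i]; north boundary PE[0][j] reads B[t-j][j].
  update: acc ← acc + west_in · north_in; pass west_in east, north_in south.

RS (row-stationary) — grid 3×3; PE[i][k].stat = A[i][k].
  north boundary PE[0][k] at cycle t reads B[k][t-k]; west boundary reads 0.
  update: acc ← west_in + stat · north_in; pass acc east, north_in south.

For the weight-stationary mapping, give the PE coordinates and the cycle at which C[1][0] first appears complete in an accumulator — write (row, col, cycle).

Under WS, C[1][0] lands at PE[2][0]:
  c0 r2c0: 0 / 0 / 0
  c1 r2c0: 0 / 0 / 0
  c2 r2c0: 32 / 4 / 32
  c3 r2c0: 28 / 7 / 28

(row, col, cycle) = (2, 0, 3)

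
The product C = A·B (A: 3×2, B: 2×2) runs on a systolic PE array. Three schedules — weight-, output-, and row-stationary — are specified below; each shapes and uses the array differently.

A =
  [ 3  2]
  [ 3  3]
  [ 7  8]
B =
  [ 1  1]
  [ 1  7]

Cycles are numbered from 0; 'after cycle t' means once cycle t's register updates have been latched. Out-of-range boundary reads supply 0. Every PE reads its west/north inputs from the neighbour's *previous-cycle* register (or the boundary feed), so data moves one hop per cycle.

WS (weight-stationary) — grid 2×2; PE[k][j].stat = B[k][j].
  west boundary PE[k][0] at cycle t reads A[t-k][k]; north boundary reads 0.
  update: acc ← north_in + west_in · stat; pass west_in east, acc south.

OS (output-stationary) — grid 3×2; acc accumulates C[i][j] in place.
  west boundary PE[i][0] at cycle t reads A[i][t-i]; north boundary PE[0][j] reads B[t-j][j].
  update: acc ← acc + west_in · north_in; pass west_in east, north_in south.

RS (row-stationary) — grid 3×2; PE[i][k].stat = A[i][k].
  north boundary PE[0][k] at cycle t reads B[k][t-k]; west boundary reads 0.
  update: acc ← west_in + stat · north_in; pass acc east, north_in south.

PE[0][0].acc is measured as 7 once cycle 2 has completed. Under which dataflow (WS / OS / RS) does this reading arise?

Under WS (2×2), PE[0][0]:
  0: (0,0).acc=3  regs=<3,3>
  1: (0,0).acc=3  regs=<3,3>
  2: (0,0).acc=7  regs=<7,7>
Under OS (3×2), PE[0][0]:
  0: (0,0).acc=3  regs=<3,1>
  1: (0,0).acc=5  regs=<2,1>
  2: (0,0).acc=5  regs=<0,0>
Under RS (3×2), PE[0][0]:
  0: (0,0).acc=3  regs=<3,1>
  1: (0,0).acc=3  regs=<3,1>
  2: (0,0).acc=0  regs=<0,0>

dataflow = WS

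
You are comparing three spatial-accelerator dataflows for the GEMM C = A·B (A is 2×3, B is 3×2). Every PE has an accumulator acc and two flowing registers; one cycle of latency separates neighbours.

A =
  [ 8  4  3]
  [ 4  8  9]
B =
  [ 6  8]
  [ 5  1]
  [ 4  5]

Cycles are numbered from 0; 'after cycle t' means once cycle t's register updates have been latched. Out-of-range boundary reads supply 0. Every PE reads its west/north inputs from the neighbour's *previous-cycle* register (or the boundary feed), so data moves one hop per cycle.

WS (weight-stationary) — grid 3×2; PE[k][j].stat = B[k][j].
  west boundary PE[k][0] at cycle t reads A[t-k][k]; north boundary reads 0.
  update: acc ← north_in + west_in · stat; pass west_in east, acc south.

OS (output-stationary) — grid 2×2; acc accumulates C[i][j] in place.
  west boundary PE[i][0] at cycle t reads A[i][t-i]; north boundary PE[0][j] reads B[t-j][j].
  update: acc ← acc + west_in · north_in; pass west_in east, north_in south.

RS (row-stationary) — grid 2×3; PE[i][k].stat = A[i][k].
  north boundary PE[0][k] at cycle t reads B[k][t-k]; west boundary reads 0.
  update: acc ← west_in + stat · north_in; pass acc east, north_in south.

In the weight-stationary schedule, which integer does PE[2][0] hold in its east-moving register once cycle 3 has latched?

register = 9

WS 3×2: PE[2][0] cycle-by-cycle (with neighbour feeds):
  after 0 — PE[1][0] acc=0, pass-E 0, pass-S 0
  after 0 — PE[2][0] acc=0, pass-E 0, pass-S 0
  after 1 — PE[1][0] acc=68, pass-E 4, pass-S 68
  after 1 — PE[2][0] acc=0, pass-E 0, pass-S 0
  after 2 — PE[1][0] acc=64, pass-E 8, pass-S 64
  after 2 — PE[2][0] acc=80, pass-E 3, pass-S 80
  after 3 — PE[1][0] acc=0, pass-E 0, pass-S 0
  after 3 — PE[2][0] acc=100, pass-E 9, pass-S 100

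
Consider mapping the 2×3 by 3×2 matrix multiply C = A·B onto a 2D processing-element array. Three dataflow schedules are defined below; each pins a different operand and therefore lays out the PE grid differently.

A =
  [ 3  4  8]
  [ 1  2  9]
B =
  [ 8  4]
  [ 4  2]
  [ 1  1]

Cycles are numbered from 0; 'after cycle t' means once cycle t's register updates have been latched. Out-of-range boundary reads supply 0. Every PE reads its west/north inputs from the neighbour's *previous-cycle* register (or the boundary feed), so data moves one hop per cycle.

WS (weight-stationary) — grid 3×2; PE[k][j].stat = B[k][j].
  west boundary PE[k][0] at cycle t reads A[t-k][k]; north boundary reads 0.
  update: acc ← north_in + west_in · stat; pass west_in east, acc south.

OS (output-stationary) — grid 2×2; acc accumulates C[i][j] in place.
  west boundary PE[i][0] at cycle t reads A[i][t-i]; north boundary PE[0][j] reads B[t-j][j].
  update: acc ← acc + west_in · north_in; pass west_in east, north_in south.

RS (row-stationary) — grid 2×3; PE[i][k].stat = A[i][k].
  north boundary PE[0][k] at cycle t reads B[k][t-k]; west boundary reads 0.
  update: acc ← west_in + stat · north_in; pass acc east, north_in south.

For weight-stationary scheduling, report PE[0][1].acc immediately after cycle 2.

WS 3×2: PE[0][1] cycle-by-cycle (with neighbour feeds):
  step 0 · PE0,0: acc=24; fwd→3 fwd↓24
  step 0 · PE0,1: acc=0; fwd→0 fwd↓0
  step 1 · PE0,0: acc=8; fwd→1 fwd↓8
  step 1 · PE0,1: acc=12; fwd→3 fwd↓12
  step 2 · PE0,0: acc=0; fwd→0 fwd↓0
  step 2 · PE0,1: acc=4; fwd→1 fwd↓4

PE[0][1].acc = 4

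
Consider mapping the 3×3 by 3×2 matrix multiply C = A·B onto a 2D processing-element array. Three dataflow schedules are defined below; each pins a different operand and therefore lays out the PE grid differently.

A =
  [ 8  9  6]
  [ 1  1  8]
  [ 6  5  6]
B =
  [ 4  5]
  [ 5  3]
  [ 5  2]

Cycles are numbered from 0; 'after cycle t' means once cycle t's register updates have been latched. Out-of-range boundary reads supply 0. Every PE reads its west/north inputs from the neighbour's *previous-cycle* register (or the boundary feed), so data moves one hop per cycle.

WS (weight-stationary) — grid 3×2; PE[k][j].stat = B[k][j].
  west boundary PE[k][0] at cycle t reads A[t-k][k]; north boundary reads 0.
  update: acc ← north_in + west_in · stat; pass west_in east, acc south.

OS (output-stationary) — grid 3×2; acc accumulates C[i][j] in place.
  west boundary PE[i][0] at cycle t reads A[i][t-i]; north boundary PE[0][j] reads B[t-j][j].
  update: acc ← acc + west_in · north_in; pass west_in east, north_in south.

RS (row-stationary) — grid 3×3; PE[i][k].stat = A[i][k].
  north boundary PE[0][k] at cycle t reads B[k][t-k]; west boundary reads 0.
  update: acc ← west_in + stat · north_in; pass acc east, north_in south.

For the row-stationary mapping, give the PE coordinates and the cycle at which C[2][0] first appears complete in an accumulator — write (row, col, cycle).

RS — PE[2][2] is where C[2][0] collects:
  0: (2,2).acc=0  regs=<0,0>
  1: (2,2).acc=0  regs=<0,0>
  2: (2,2).acc=0  regs=<0,0>
  3: (2,2).acc=0  regs=<0,0>
  4: (2,2).acc=79  regs=<79,5>

(row, col, cycle) = (2, 2, 4)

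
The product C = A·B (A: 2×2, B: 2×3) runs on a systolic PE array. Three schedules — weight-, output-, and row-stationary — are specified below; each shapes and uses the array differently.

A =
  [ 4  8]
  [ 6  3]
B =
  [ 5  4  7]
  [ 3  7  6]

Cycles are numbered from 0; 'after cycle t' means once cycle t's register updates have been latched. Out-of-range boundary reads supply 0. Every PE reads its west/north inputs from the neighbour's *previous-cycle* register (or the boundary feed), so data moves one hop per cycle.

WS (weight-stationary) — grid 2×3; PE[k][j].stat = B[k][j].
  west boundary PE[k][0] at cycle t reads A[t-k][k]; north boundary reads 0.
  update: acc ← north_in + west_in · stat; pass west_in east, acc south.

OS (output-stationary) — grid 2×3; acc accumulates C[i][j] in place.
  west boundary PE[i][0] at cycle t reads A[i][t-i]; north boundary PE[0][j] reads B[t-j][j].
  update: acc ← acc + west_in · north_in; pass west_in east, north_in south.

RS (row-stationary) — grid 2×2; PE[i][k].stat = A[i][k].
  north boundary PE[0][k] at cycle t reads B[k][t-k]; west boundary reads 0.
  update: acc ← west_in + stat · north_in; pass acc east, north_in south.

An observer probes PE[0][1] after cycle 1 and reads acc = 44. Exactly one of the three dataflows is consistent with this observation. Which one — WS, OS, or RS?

— WS: 2×3; PE[0][1] trace:
  t=0 PE[0][1]: acc=0 h=0 v=0
  t=1 PE[0][1]: acc=16 h=4 v=16
— OS: 2×3; PE[0][1] trace:
  t=0 PE[0][1]: acc=0 h=0 v=0
  t=1 PE[0][1]: acc=16 h=4 v=4
— RS: 2×2; PE[0][1] trace:
  t=0 PE[0][1]: acc=0 h=0 v=0
  t=1 PE[0][1]: acc=44 h=44 v=3

dataflow = RS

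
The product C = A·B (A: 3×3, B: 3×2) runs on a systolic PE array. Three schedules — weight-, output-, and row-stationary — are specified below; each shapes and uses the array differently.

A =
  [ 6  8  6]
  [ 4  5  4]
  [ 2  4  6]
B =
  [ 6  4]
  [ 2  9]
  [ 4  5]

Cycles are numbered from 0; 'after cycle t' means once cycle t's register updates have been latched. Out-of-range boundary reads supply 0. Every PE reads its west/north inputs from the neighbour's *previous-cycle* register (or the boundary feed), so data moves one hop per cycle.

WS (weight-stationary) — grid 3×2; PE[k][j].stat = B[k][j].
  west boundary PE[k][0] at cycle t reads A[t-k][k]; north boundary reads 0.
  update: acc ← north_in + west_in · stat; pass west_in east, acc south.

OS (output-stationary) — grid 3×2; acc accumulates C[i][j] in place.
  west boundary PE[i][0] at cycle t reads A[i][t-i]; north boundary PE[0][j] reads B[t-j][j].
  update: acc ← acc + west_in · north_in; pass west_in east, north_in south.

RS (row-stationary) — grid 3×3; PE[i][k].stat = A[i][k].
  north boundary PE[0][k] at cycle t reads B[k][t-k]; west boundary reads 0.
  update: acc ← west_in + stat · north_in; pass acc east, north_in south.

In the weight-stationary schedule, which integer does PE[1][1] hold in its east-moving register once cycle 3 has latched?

WS (3×2). Following PE[1][1] plus its west/north inputs:
  cycle 0: PE[0][1] → acc 0, east 0, south 0
  cycle 0: PE[1][0] → acc 0, east 0, south 0
  cycle 0: PE[1][1] → acc 0, east 0, south 0
  cycle 1: PE[0][1] → acc 24, east 6, south 24
  cycle 1: PE[1][0] → acc 52, east 8, south 52
  cycle 1: PE[1][1] → acc 0, east 0, south 0
  cycle 2: PE[0][1] → acc 16, east 4, south 16
  cycle 2: PE[1][0] → acc 34, east 5, south 34
  cycle 2: PE[1][1] → acc 96, east 8, south 96
  cycle 3: PE[0][1] → acc 8, east 2, south 8
  cycle 3: PE[1][0] → acc 20, east 4, south 20
  cycle 3: PE[1][1] → acc 61, east 5, south 61

register = 5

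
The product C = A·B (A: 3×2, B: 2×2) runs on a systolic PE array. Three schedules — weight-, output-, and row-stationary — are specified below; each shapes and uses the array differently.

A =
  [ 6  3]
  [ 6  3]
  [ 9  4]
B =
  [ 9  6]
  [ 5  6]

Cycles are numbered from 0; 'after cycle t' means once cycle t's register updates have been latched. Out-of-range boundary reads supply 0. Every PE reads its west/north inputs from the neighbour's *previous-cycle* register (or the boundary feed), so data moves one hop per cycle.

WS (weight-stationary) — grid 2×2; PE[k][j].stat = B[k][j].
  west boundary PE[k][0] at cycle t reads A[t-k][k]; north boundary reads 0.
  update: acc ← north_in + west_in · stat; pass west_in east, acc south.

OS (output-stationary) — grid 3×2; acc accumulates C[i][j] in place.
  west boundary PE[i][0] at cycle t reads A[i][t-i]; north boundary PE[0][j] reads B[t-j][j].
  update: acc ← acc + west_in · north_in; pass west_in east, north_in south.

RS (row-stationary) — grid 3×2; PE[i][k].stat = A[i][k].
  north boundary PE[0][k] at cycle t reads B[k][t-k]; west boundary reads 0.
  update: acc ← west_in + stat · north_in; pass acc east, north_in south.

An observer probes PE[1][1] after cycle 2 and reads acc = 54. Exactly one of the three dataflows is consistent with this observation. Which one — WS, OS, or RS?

WS (2×2 grid), PE[1][1]:
  t=0 PE[1][1]: acc=0 h=0 v=0
  t=1 PE[1][1]: acc=0 h=0 v=0
  t=2 PE[1][1]: acc=54 h=3 v=54
OS (3×2 grid), PE[1][1]:
  t=0 PE[1][1]: acc=0 h=0 v=0
  t=1 PE[1][1]: acc=0 h=0 v=0
  t=2 PE[1][1]: acc=36 h=6 v=6
RS (3×2 grid), PE[1][1]:
  t=0 PE[1][1]: acc=0 h=0 v=0
  t=1 PE[1][1]: acc=0 h=0 v=0
  t=2 PE[1][1]: acc=69 h=69 v=5

dataflow = WS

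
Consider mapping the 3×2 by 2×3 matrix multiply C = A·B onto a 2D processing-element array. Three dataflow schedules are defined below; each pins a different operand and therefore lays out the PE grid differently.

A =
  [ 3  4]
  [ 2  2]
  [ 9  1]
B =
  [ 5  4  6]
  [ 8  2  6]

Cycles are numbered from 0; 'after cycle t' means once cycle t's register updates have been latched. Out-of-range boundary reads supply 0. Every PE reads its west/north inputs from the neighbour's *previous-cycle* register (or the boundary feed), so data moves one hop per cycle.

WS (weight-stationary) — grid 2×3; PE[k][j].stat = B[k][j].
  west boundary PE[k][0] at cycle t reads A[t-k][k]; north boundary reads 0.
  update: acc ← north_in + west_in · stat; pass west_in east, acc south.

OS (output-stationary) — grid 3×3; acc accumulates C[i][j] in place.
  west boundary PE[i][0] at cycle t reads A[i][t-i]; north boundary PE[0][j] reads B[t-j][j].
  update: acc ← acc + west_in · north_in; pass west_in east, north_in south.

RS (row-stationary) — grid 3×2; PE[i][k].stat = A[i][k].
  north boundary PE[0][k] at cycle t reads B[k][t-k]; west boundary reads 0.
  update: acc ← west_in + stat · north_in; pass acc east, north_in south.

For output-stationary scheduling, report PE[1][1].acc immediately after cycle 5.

OS (3×3). Following PE[1][1] plus its west/north inputs:
  cycle 0: PE[0][1] → acc 0, east 0, south 0
  cycle 0: PE[1][0] → acc 0, east 0, south 0
  cycle 0: PE[1][1] → acc 0, east 0, south 0
  cycle 1: PE[0][1] → acc 12, east 3, south 4
  cycle 1: PE[1][0] → acc 10, east 2, south 5
  cycle 1: PE[1][1] → acc 0, east 0, south 0
  cycle 2: PE[0][1] → acc 20, east 4, south 2
  cycle 2: PE[1][0] → acc 26, east 2, south 8
  cycle 2: PE[1][1] → acc 8, east 2, south 4
  cycle 3: PE[0][1] → acc 20, east 0, south 0
  cycle 3: PE[1][0] → acc 26, east 0, south 0
  cycle 3: PE[1][1] → acc 12, east 2, south 2
  cycle 4: PE[0][1] → acc 20, east 0, south 0
  cycle 4: PE[1][0] → acc 26, east 0, south 0
  cycle 4: PE[1][1] → acc 12, east 0, south 0
  cycle 5: PE[0][1] → acc 20, east 0, south 0
  cycle 5: PE[1][0] → acc 26, east 0, south 0
  cycle 5: PE[1][1] → acc 12, east 0, south 0

PE[1][1].acc = 12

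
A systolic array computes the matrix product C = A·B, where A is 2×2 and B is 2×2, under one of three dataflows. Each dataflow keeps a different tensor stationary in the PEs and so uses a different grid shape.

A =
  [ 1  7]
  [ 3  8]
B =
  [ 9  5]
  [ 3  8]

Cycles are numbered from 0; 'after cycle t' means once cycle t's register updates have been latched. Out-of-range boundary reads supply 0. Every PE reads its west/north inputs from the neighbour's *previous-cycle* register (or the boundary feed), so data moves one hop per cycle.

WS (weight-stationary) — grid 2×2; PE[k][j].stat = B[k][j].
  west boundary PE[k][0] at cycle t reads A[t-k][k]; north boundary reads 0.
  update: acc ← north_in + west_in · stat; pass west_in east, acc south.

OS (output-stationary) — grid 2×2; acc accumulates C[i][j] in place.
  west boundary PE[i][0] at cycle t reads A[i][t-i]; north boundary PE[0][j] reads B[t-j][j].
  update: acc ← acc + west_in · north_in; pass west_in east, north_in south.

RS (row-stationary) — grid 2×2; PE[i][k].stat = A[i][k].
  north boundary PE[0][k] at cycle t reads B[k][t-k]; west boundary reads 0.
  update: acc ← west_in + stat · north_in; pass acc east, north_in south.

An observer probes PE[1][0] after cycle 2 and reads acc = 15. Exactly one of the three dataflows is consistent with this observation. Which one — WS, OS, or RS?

WS [2×2] PE[1][0] across cycles:
  [0] (1,0) acc=0 (h:0 v:0)
  [1] (1,0) acc=30 (h:7 v:30)
  [2] (1,0) acc=51 (h:8 v:51)
OS [2×2] PE[1][0] across cycles:
  [0] (1,0) acc=0 (h:0 v:0)
  [1] (1,0) acc=27 (h:3 v:9)
  [2] (1,0) acc=51 (h:8 v:3)
RS [2×2] PE[1][0] across cycles:
  [0] (1,0) acc=0 (h:0 v:0)
  [1] (1,0) acc=27 (h:27 v:9)
  [2] (1,0) acc=15 (h:15 v:5)

dataflow = RS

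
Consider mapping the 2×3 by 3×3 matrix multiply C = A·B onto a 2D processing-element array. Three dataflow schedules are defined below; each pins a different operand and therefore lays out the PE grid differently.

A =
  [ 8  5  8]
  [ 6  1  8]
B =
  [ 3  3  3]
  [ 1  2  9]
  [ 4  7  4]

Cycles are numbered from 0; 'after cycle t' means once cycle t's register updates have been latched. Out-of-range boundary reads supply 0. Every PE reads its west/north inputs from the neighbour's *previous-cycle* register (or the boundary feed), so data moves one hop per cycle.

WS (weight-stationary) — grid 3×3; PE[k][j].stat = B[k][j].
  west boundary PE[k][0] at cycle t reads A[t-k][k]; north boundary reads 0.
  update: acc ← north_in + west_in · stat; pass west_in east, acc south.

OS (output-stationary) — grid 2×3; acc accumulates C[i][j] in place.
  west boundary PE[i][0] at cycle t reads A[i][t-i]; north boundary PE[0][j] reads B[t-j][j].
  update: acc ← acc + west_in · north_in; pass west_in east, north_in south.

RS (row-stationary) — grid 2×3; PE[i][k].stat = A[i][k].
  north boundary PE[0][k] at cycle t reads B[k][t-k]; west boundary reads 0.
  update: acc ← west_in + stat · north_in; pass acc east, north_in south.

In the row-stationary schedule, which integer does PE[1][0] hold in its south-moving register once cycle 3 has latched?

Tracing RS — 2×3 array, target PE[1][0]:
  t=0 PE[0][0]: acc=24 h=24 v=3
  t=0 PE[1][0]: acc=0 h=0 v=0
  t=1 PE[0][0]: acc=24 h=24 v=3
  t=1 PE[1][0]: acc=18 h=18 v=3
  t=2 PE[0][0]: acc=24 h=24 v=3
  t=2 PE[1][0]: acc=18 h=18 v=3
  t=3 PE[0][0]: acc=0 h=0 v=0
  t=3 PE[1][0]: acc=18 h=18 v=3

register = 3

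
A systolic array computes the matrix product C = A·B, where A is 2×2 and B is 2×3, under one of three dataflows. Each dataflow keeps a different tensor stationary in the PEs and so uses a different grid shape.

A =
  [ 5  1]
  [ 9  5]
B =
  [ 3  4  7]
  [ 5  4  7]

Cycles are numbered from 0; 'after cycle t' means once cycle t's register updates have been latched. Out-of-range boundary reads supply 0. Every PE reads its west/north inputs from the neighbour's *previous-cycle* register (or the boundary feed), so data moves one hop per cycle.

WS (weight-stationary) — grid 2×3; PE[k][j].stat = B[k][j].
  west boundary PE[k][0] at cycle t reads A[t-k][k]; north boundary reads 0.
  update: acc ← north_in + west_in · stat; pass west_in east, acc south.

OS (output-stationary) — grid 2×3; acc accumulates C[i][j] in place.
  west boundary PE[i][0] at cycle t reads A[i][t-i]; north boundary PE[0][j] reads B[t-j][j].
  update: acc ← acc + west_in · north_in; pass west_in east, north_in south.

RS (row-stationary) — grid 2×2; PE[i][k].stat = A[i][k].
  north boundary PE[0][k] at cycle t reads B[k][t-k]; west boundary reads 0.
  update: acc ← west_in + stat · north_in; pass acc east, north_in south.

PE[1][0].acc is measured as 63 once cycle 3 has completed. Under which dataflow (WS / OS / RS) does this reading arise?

WS [2×3] PE[1][0] across cycles:
  step 0 · PE1,0: acc=0; fwd→0 fwd↓0
  step 1 · PE1,0: acc=20; fwd→1 fwd↓20
  step 2 · PE1,0: acc=52; fwd→5 fwd↓52
  step 3 · PE1,0: acc=0; fwd→0 fwd↓0
OS [2×3] PE[1][0] across cycles:
  step 0 · PE1,0: acc=0; fwd→0 fwd↓0
  step 1 · PE1,0: acc=27; fwd→9 fwd↓3
  step 2 · PE1,0: acc=52; fwd→5 fwd↓5
  step 3 · PE1,0: acc=52; fwd→0 fwd↓0
RS [2×2] PE[1][0] across cycles:
  step 0 · PE1,0: acc=0; fwd→0 fwd↓0
  step 1 · PE1,0: acc=27; fwd→27 fwd↓3
  step 2 · PE1,0: acc=36; fwd→36 fwd↓4
  step 3 · PE1,0: acc=63; fwd→63 fwd↓7

dataflow = RS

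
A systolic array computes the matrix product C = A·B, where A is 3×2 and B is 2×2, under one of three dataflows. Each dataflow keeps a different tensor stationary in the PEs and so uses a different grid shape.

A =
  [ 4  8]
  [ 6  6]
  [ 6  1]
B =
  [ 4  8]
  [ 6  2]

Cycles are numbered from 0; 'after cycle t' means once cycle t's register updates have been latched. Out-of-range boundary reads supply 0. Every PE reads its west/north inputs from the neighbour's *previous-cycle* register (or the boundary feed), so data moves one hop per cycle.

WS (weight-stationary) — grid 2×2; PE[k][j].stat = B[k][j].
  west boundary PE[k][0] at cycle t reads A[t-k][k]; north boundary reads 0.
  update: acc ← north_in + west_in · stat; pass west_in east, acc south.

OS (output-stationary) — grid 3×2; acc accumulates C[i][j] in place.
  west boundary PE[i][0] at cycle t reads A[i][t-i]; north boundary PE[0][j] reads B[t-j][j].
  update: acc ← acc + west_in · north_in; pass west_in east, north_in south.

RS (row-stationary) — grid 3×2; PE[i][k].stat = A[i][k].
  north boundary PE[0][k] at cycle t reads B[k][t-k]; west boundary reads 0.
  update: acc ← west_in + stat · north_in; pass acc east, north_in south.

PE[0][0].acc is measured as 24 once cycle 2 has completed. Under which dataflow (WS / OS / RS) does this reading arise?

dataflow = WS

WS (2×2 grid), PE[0][0]:
  c0 r0c0: 16 / 4 / 16
  c1 r0c0: 24 / 6 / 24
  c2 r0c0: 24 / 6 / 24
OS (3×2 grid), PE[0][0]:
  c0 r0c0: 16 / 4 / 4
  c1 r0c0: 64 / 8 / 6
  c2 r0c0: 64 / 0 / 0
RS (3×2 grid), PE[0][0]:
  c0 r0c0: 16 / 16 / 4
  c1 r0c0: 32 / 32 / 8
  c2 r0c0: 0 / 0 / 0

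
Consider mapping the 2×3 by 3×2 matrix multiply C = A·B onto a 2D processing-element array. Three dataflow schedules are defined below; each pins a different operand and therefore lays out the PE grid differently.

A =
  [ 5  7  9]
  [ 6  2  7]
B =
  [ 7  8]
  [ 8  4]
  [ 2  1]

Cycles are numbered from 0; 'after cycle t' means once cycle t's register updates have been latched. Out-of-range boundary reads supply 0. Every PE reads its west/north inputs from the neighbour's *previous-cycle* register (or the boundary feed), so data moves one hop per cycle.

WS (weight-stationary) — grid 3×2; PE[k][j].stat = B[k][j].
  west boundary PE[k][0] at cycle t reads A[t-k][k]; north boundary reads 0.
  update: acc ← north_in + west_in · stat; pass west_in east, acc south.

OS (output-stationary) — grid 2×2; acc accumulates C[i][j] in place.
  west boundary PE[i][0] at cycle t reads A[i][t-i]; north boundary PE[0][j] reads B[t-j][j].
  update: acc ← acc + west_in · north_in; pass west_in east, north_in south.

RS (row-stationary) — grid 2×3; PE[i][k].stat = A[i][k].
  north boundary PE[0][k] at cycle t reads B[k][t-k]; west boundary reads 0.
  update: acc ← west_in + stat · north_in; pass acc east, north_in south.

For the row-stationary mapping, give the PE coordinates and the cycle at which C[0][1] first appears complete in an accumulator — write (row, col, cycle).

(row, col, cycle) = (0, 2, 3)

Under RS, C[0][1] lands at PE[0][2]:
  0: (0,2).acc=0  regs=<0,0>
  1: (0,2).acc=0  regs=<0,0>
  2: (0,2).acc=109  regs=<109,2>
  3: (0,2).acc=77  regs=<77,1>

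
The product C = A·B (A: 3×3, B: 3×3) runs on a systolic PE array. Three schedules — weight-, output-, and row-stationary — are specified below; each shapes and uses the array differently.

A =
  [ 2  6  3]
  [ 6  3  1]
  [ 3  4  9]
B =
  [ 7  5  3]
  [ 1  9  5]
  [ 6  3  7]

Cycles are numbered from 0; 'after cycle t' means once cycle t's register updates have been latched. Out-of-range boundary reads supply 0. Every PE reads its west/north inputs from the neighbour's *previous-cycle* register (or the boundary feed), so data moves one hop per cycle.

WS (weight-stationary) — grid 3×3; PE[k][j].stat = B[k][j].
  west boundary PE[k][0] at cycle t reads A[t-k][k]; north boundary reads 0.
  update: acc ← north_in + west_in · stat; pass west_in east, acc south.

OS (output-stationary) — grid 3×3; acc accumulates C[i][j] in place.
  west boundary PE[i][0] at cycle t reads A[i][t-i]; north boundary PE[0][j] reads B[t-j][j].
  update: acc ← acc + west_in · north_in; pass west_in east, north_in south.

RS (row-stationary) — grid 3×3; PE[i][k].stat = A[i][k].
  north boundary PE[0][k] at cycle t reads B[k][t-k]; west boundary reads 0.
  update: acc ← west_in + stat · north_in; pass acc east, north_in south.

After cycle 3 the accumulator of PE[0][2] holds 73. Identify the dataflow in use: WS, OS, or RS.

WS (3×3 grid), PE[0][2]:
  0: (0,2).acc=0  regs=<0,0>
  1: (0,2).acc=0  regs=<0,0>
  2: (0,2).acc=6  regs=<2,6>
  3: (0,2).acc=18  regs=<6,18>
OS (3×3 grid), PE[0][2]:
  0: (0,2).acc=0  regs=<0,0>
  1: (0,2).acc=0  regs=<0,0>
  2: (0,2).acc=6  regs=<2,3>
  3: (0,2).acc=36  regs=<6,5>
RS (3×3 grid), PE[0][2]:
  0: (0,2).acc=0  regs=<0,0>
  1: (0,2).acc=0  regs=<0,0>
  2: (0,2).acc=38  regs=<38,6>
  3: (0,2).acc=73  regs=<73,3>

dataflow = RS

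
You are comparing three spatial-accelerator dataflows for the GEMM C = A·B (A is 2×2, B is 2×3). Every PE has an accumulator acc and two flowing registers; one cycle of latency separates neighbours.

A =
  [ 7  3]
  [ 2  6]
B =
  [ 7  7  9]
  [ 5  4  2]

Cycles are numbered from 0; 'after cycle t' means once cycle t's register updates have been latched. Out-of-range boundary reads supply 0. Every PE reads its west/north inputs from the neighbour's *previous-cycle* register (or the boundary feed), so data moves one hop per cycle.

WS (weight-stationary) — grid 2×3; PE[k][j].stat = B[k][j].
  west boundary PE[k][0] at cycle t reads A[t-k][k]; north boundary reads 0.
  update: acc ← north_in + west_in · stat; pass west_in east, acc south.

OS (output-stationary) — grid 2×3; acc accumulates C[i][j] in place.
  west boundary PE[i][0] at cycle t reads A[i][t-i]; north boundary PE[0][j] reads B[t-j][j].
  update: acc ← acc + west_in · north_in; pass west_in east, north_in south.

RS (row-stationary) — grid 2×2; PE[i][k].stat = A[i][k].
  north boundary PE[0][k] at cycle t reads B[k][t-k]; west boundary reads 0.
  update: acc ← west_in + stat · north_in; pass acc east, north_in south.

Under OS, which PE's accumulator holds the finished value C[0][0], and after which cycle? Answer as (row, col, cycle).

(row, col, cycle) = (0, 0, 1)

Under OS, C[0][0] lands at PE[0][0]:
  0: (0,0).acc=49  regs=<7,7>
  1: (0,0).acc=64  regs=<3,5>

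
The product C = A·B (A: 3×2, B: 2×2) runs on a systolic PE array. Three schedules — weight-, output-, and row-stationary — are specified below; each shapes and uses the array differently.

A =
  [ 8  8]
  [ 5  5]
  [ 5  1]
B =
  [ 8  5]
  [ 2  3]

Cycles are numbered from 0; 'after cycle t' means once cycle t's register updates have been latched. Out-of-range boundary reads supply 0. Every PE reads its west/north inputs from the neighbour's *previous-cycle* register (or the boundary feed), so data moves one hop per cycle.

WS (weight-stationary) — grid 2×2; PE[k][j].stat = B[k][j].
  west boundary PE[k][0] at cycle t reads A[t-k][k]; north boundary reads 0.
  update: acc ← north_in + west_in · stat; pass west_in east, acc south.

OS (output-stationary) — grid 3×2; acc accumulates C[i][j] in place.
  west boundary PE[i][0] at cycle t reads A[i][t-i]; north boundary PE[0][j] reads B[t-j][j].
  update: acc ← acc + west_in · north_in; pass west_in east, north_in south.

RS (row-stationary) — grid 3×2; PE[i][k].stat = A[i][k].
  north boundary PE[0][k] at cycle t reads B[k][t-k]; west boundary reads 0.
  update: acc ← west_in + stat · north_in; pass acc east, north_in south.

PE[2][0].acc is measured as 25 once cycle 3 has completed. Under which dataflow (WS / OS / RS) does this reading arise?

WS: PE[2][0] is outside its 2×2 grid.
OS [3×2] PE[2][0] across cycles:
  step 0 · PE2,0: acc=0; fwd→0 fwd↓0
  step 1 · PE2,0: acc=0; fwd→0 fwd↓0
  step 2 · PE2,0: acc=40; fwd→5 fwd↓8
  step 3 · PE2,0: acc=42; fwd→1 fwd↓2
RS [3×2] PE[2][0] across cycles:
  step 0 · PE2,0: acc=0; fwd→0 fwd↓0
  step 1 · PE2,0: acc=0; fwd→0 fwd↓0
  step 2 · PE2,0: acc=40; fwd→40 fwd↓8
  step 3 · PE2,0: acc=25; fwd→25 fwd↓5

dataflow = RS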